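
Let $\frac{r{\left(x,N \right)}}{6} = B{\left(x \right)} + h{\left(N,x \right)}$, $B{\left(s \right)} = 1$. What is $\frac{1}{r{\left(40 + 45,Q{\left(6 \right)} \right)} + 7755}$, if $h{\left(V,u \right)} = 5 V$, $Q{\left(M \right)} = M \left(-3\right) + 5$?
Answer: $\frac{1}{7371} \approx 0.00013567$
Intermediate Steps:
$Q{\left(M \right)} = 5 - 3 M$ ($Q{\left(M \right)} = - 3 M + 5 = 5 - 3 M$)
$r{\left(x,N \right)} = 6 + 30 N$ ($r{\left(x,N \right)} = 6 \left(1 + 5 N\right) = 6 + 30 N$)
$\frac{1}{r{\left(40 + 45,Q{\left(6 \right)} \right)} + 7755} = \frac{1}{\left(6 + 30 \left(5 - 18\right)\right) + 7755} = \frac{1}{\left(6 + 30 \left(-13\right)\right) + 7755} = \frac{1}{\left(6 - 390\right) + 7755} = \frac{1}{-384 + 7755} = \frac{1}{7371}$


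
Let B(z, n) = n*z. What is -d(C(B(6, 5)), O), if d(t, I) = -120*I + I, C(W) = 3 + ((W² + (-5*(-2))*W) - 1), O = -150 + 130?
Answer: -2380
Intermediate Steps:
O = -20
C(W) = 2 + W² + 10*W (C(W) = 3 + ((W² + 10*W) - 1) = 3 + (-1 + W² + 10*W) = 2 + W² + 10*W)
d(t, I) = -119*I
-d(C(B(6, 5)), O) = -(-119)*(-20) = -1*2380 = -2380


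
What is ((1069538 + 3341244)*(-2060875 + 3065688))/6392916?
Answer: 2216005546883/3196458 ≈ 6.9327e+5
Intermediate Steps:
((1069538 + 3341244)*(-2060875 + 3065688))/6392916 = (4410782*1004813)*(1/6392916) = 4432011093766*(1/6392916) = 2216005546883/3196458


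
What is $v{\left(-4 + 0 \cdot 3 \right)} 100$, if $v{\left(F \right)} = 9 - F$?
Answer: $1300$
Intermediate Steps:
$v{\left(-4 + 0 \cdot 3 \right)} 100 = \left(9 - \left(-4 + 0 \cdot 3\right)\right) 100 = \left(9 - \left(-4 + 0\right)\right) 100 = \left(9 - -4\right) 100 = \left(9 + 4\right) 100 = 13 \cdot 100 = 1300$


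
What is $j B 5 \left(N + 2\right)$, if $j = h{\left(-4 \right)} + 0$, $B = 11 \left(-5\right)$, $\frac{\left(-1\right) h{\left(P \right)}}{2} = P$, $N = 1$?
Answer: $-6600$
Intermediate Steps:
$h{\left(P \right)} = - 2 P$
$B = -55$
$j = 8$ ($j = \left(-2\right) \left(-4\right) + 0 = 8 + 0 = 8$)
$j B 5 \left(N + 2\right) = 8 \left(-55\right) 5 \left(1 + 2\right) = - 440 \cdot 5 \cdot 3 = \left(-440\right) 15 = -6600$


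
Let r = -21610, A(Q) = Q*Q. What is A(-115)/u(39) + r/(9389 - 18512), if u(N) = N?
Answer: 13499385/39533 ≈ 341.47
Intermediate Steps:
A(Q) = Q²
A(-115)/u(39) + r/(9389 - 18512) = (-115)²/39 - 21610/(9389 - 18512) = 13225*(1/39) - 21610/(-9123) = 13225/39 - 21610*(-1/9123) = 13225/39 + 21610/9123 = 13499385/39533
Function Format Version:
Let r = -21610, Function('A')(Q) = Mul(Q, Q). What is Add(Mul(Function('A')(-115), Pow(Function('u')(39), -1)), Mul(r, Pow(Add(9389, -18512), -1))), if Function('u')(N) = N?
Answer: Rational(13499385, 39533) ≈ 341.47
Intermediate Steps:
Function('A')(Q) = Pow(Q, 2)
Add(Mul(Function('A')(-115), Pow(Function('u')(39), -1)), Mul(r, Pow(Add(9389, -18512), -1))) = Add(Mul(Pow(-115, 2), Pow(39, -1)), Mul(-21610, Pow(Add(9389, -18512), -1))) = Add(Mul(13225, Rational(1, 39)), Mul(-21610, Pow(-9123, -1))) = Add(Rational(13225, 39), Mul(-21610, Rational(-1, 9123))) = Add(Rational(13225, 39), Rational(21610, 9123)) = Rational(13499385, 39533)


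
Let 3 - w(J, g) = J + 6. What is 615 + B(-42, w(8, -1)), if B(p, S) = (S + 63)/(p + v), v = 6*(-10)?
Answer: 31339/51 ≈ 614.49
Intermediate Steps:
w(J, g) = -3 - J (w(J, g) = 3 - (J + 6) = 3 - (6 + J) = 3 + (-6 - J) = -3 - J)
v = -60
B(p, S) = (63 + S)/(-60 + p) (B(p, S) = (S + 63)/(p - 60) = (63 + S)/(-60 + p))
615 + B(-42, w(8, -1)) = 615 + (63 + (-3 - 1*8))/(-60 - 42) = 615 + (63 + (-3 - 8))/(-102) = 615 - (63 - 11)/102 = 615 - 1/102*52 = 615 - 26/51 = 31339/51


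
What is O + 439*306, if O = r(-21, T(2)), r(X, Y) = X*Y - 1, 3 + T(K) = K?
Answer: 134354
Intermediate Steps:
T(K) = -3 + K
r(X, Y) = -1 + X*Y
O = 20 (O = -1 - 21*(-3 + 2) = -1 - 21*(-1) = -1 + 21 = 20)
O + 439*306 = 20 + 439*306 = 20 + 134334 = 134354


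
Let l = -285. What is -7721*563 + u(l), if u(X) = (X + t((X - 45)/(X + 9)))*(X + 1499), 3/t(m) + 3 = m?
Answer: -389679311/83 ≈ -4.6949e+6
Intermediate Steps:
t(m) = 3/(-3 + m)
u(X) = (1499 + X)*(X + 3/(-3 + (-45 + X)/(9 + X))) (u(X) = (X + 3/(-3 + (X - 45)/(X + 9)))*(X + 1499) = (X + 3/(-3 + (-45 + X)/(9 + X)))*(1499 + X) = (1499 + X)*(X + 3/(-3 + (-45 + X)/(9 + X))))
-7721*563 + u(l) = -7721*563 + (-40473 + 2*(-285)³ + 3067*(-285)² + 103404*(-285))/(2*(36 - 285)) = -4346923 + (½)*(-40473 + 2*(-23149125) + 3067*81225 - 29470140)/(-249) = -4346923 + (½)*(-1/249)*(-40473 - 46298250 + 249117075 - 29470140) = -4346923 + (½)*(-1/249)*173308212 = -4346923 - 28884702/83 = -389679311/83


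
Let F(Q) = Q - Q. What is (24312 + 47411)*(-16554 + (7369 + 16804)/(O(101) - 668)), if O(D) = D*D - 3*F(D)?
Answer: -11316821372807/9533 ≈ -1.1871e+9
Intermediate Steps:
F(Q) = 0
O(D) = D² (O(D) = D*D - 3*0 = D² + 0 = D²)
(24312 + 47411)*(-16554 + (7369 + 16804)/(O(101) - 668)) = (24312 + 47411)*(-16554 + (7369 + 16804)/(101² - 668)) = 71723*(-16554 + 24173/(10201 - 668)) = 71723*(-16554 + 24173/9533) = 71723*(-157785109/9533) = -11316821372807/9533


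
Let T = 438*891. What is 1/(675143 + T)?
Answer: 1/1065401 ≈ 9.3861e-7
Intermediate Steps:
T = 390258
1/(675143 + T) = 1/(675143 + 390258) = 1/1065401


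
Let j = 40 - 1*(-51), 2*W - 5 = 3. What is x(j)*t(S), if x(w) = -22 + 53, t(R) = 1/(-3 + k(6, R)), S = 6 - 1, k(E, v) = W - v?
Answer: -31/4 ≈ -7.7500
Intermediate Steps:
W = 4 (W = 5/2 + (½)*3 = 5/2 + 3/2 = 4)
k(E, v) = 4 - v
S = 5
t(R) = 1/(1 - R) (t(R) = 1/(-3 + (4 - R)) = 1/(1 - R))
j = 91 (j = 40 + 51 = 91)
x(w) = 31
x(j)*t(S) = 31*(-1/(-1 + 5)) = 31*(-1/4) = 31*(-1*¼) = 31*(-¼) = -31/4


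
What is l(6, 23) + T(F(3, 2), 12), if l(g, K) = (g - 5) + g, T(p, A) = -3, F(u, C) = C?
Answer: 4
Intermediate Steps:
l(g, K) = -5 + 2*g (l(g, K) = (-5 + g) + g = -5 + 2*g)
l(6, 23) + T(F(3, 2), 12) = (-5 + 2*6) - 3 = (-5 + 12) - 3 = 7 - 3 = 4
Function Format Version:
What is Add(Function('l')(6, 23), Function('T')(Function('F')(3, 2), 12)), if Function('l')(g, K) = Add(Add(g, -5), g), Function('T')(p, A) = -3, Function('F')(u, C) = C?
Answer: 4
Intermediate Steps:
Function('l')(g, K) = Add(-5, Mul(2, g)) (Function('l')(g, K) = Add(Add(-5, g), g) = Add(-5, Mul(2, g)))
Add(Function('l')(6, 23), Function('T')(Function('F')(3, 2), 12)) = Add(Add(-5, Mul(2, 6)), -3) = Add(Add(-5, 12), -3) = Add(7, -3) = 4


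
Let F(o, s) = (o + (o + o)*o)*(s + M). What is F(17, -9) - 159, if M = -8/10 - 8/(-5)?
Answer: -5038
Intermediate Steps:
M = 4/5 (M = -8*1/10 - 8*(-1/5) = -4/5 + 8/5 = 4/5 ≈ 0.80000)
F(o, s) = (4/5 + s)*(o + 2*o**2) (F(o, s) = (o + (o + o)*o)*(s + 4/5) = (o + (2*o)*o)*(4/5 + s) = (o + 2*o**2)*(4/5 + s) = (4/5 + s)*(o + 2*o**2))
F(17, -9) - 159 = (1/5)*17*(4 + 5*(-9) + 8*17 + 10*17*(-9)) - 159 = (1/5)*17*(4 - 45 + 136 - 1530) - 159 = (1/5)*17*(-1435) - 159 = -4879 - 159 = -5038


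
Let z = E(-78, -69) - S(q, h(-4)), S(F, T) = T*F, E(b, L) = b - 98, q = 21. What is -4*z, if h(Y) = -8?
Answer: 32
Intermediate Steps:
E(b, L) = -98 + b
S(F, T) = F*T
z = -8 (z = (-98 - 78) - 21*(-8) = -176 - 1*(-168) = -176 + 168 = -8)
-4*z = -4*(-8) = 32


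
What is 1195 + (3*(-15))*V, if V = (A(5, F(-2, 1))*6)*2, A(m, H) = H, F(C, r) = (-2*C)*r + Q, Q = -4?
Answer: 1195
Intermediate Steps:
F(C, r) = -4 - 2*C*r (F(C, r) = (-2*C)*r - 4 = -2*C*r - 4 = -4 - 2*C*r)
V = 0 (V = ((-4 - 2*(-2)*1)*6)*2 = ((-4 + 4)*6)*2 = (0*6)*2 = 0*2 = 0)
1195 + (3*(-15))*V = 1195 + (3*(-15))*0 = 1195 - 45*0 = 1195 + 0 = 1195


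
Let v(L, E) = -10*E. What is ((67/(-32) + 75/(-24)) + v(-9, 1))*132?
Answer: -16071/8 ≈ -2008.9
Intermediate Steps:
((67/(-32) + 75/(-24)) + v(-9, 1))*132 = ((67/(-32) + 75/(-24)) - 10*1)*132 = ((67*(-1/32) + 75*(-1/24)) - 10)*132 = ((-67/32 - 25/8) - 10)*132 = (-167/32 - 10)*132 = -487/32*132 = -16071/8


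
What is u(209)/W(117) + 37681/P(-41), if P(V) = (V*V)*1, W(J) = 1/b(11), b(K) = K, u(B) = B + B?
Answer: 7766919/1681 ≈ 4620.4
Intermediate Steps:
u(B) = 2*B
W(J) = 1/11
P(V) = V² (P(V) = V²*1 = V²)
u(209)/W(117) + 37681/P(-41) = (2*209)/(1/11) + 37681/((-41)²) = 418*11 + 37681/1681 = 4598 + 37681*(1/1681) = 4598 + 37681/1681 = 7766919/1681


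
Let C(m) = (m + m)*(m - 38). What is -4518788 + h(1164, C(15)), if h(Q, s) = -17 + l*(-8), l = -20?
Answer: -4518645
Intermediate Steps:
C(m) = 2*m*(-38 + m) (C(m) = (2*m)*(-38 + m) = 2*m*(-38 + m))
h(Q, s) = 143 (h(Q, s) = -17 - 20*(-8) = -17 + 160 = 143)
-4518788 + h(1164, C(15)) = -4518788 + 143 = -4518645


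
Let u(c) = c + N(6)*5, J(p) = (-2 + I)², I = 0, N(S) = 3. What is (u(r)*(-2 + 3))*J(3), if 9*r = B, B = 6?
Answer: 188/3 ≈ 62.667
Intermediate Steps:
J(p) = 4 (J(p) = (-2 + 0)² = (-2)² = 4)
r = ⅔ (r = (⅑)*6 = ⅔ ≈ 0.66667)
u(c) = 15 + c (u(c) = c + 3*5 = c + 15 = 15 + c)
(u(r)*(-2 + 3))*J(3) = ((15 + ⅔)*(-2 + 3))*4 = ((47/3)*1)*4 = (47/3)*4 = 188/3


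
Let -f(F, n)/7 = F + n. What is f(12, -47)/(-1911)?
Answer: -5/39 ≈ -0.12821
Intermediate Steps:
f(F, n) = -7*F - 7*n (f(F, n) = -7*(F + n) = -7*F - 7*n)
f(12, -47)/(-1911) = (-7*12 - 7*(-47))/(-1911) = (-84 + 329)*(-1/1911) = 245*(-1/1911) = -5/39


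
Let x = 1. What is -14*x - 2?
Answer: -16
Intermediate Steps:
-14*x - 2 = -14*1 - 2 = -14 - 2 = -16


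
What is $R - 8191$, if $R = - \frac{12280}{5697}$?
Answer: $- \frac{46676407}{5697} \approx -8193.2$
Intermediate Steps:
$R = - \frac{12280}{5697}$ ($R = \left(-12280\right) \frac{1}{5697} = - \frac{12280}{5697} \approx -2.1555$)
$R - 8191 = - \frac{12280}{5697} - 8191 = - \frac{46676407}{5697}$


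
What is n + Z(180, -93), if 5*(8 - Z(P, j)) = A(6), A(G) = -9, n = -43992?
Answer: -219911/5 ≈ -43982.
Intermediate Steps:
Z(P, j) = 49/5 (Z(P, j) = 8 - 1/5*(-9) = 8 + 9/5 = 49/5)
n + Z(180, -93) = -43992 + 49/5 = -219911/5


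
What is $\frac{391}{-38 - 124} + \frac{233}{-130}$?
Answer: $- \frac{22144}{5265} \approx -4.2059$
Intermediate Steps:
$\frac{391}{-38 - 124} + \frac{233}{-130} = \frac{391}{-162} + 233 \left(- \frac{1}{130}\right) = 391 \left(- \frac{1}{162}\right) - \frac{233}{130} = - \frac{391}{162} - \frac{233}{130} = - \frac{22144}{5265}$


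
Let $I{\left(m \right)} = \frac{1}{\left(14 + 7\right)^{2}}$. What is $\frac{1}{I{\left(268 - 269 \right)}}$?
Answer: $441$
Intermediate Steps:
$I{\left(m \right)} = \frac{1}{441}$ ($I{\left(m \right)} = \frac{1}{21^{2}} = \frac{1}{441}$)
$\frac{1}{I{\left(268 - 269 \right)}} = \frac{1}{\frac{1}{441}} = 441$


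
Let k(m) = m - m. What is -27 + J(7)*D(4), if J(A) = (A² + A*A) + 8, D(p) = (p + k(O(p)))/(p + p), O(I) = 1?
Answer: 26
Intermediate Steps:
k(m) = 0
D(p) = ½ (D(p) = (p + 0)/(p + p) = p/((2*p)) = p*(1/(2*p)) = ½)
J(A) = 8 + 2*A² (J(A) = (A² + A²) + 8 = 2*A² + 8 = 8 + 2*A²)
-27 + J(7)*D(4) = -27 + (8 + 2*7²)*(½) = -27 + (8 + 2*49)*(½) = -27 + (8 + 98)*(½) = -27 + 106*(½) = -27 + 53 = 26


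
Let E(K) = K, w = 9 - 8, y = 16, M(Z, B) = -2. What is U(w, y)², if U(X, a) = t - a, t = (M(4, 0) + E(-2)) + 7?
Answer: 169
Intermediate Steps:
w = 1
t = 3 (t = (-2 - 2) + 7 = -4 + 7 = 3)
U(X, a) = 3 - a
U(w, y)² = (3 - 1*16)² = (3 - 16)² = (-13)² = 169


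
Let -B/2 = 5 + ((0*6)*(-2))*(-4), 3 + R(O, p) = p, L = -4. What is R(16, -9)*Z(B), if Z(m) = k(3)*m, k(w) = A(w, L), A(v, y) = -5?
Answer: -600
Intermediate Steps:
R(O, p) = -3 + p
k(w) = -5
B = -10 (B = -2*(5 + ((0*6)*(-2))*(-4)) = -2*(5 + (0*(-2))*(-4)) = -2*(5 + 0*(-4)) = -2*(5 + 0) = -2*5 = -10)
Z(m) = -5*m
R(16, -9)*Z(B) = (-3 - 9)*(-5*(-10)) = -12*50 = -600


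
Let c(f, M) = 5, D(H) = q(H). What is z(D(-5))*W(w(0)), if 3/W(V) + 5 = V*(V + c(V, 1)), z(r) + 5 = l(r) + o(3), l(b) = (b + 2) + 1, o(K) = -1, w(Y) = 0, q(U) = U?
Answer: 24/5 ≈ 4.8000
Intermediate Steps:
D(H) = H
l(b) = 3 + b (l(b) = (2 + b) + 1 = 3 + b)
z(r) = -3 + r (z(r) = -5 + ((3 + r) - 1) = -5 + (2 + r) = -3 + r)
W(V) = 3/(-5 + V*(5 + V)) (W(V) = 3/(-5 + V*(V + 5)) = 3/(-5 + V*(5 + V)))
z(D(-5))*W(w(0)) = (-3 - 5)*(3/(-5 + 0² + 5*0)) = -24/(-5 + 0 + 0) = -24/(-5) = -24*(-1)/5 = -8*(-⅗) = 24/5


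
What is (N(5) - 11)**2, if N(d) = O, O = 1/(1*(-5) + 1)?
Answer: 2025/16 ≈ 126.56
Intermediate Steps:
O = -1/4 (O = 1/(-5 + 1) = 1/(-4) = -1/4 ≈ -0.25000)
N(d) = -1/4
(N(5) - 11)**2 = (-1/4 - 11)**2 = (-45/4)**2 = 2025/16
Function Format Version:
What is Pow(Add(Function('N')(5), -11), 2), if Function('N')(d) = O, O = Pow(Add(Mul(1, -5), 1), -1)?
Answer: Rational(2025, 16) ≈ 126.56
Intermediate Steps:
O = Rational(-1, 4) (O = Pow(Add(-5, 1), -1) = Pow(-4, -1) = Rational(-1, 4) ≈ -0.25000)
Function('N')(d) = Rational(-1, 4)
Pow(Add(Function('N')(5), -11), 2) = Pow(Add(Rational(-1, 4), -11), 2) = Pow(Rational(-45, 4), 2) = Rational(2025, 16)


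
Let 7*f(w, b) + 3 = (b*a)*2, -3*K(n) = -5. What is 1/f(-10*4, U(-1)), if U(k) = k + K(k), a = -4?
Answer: -21/25 ≈ -0.84000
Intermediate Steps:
K(n) = 5/3 (K(n) = -⅓*(-5) = 5/3)
U(k) = 5/3 + k (U(k) = k + 5/3 = 5/3 + k)
f(w, b) = -3/7 - 8*b/7 (f(w, b) = -3/7 + ((b*(-4))*2)/7 = -3/7 + (-4*b*2)/7 = -3/7 + (-8*b)/7 = -3/7 - 8*b/7)
1/f(-10*4, U(-1)) = 1/(-3/7 - 8*(5/3 - 1)/7) = 1/(-3/7 - 8/7*⅔) = 1/(-3/7 - 16/21) = 1/(-25/21) = -21/25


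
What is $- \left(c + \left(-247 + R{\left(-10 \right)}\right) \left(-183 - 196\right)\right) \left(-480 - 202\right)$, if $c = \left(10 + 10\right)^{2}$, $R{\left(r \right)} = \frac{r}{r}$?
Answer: $63858388$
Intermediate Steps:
$R{\left(r \right)} = 1$
$c = 400$ ($c = 20^{2} = 400$)
$- \left(c + \left(-247 + R{\left(-10 \right)}\right) \left(-183 - 196\right)\right) \left(-480 - 202\right) = - \left(400 + \left(-247 + 1\right) \left(-183 - 196\right)\right) \left(-480 - 202\right) = - \left(400 - -93234\right) \left(-682\right) = - \left(400 + 93234\right) \left(-682\right) = - 93634 \left(-682\right) = \left(-1\right) \left(-63858388\right) = 63858388$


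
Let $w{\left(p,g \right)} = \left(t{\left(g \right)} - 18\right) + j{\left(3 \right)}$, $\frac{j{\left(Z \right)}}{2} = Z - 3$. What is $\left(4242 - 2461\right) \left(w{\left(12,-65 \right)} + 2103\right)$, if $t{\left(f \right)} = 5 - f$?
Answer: $3838055$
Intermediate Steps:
$j{\left(Z \right)} = -6 + 2 Z$ ($j{\left(Z \right)} = 2 \left(Z - 3\right) = 2 \left(-3 + Z\right) = -6 + 2 Z$)
$w{\left(p,g \right)} = -13 - g$ ($w{\left(p,g \right)} = \left(\left(5 - g\right) - 18\right) + \left(-6 + 2 \cdot 3\right) = \left(-13 - g\right) + \left(-6 + 6\right) = \left(-13 - g\right) + 0 = -13 - g$)
$\left(4242 - 2461\right) \left(w{\left(12,-65 \right)} + 2103\right) = \left(4242 - 2461\right) \left(\left(-13 - -65\right) + 2103\right) = 1781 \left(\left(-13 + 65\right) + 2103\right) = 1781 \left(52 + 2103\right) = 1781 \cdot 2155 = 3838055$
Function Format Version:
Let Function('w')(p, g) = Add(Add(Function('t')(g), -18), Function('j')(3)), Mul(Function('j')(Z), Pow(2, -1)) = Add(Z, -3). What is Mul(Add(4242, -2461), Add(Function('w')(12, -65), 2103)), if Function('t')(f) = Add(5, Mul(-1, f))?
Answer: 3838055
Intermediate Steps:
Function('j')(Z) = Add(-6, Mul(2, Z)) (Function('j')(Z) = Mul(2, Add(Z, -3)) = Mul(2, Add(-3, Z)) = Add(-6, Mul(2, Z)))
Function('w')(p, g) = Add(-13, Mul(-1, g)) (Function('w')(p, g) = Add(Add(Add(5, Mul(-1, g)), -18), Add(-6, Mul(2, 3))) = Add(Add(-13, Mul(-1, g)), Add(-6, 6)) = Add(Add(-13, Mul(-1, g)), 0) = Add(-13, Mul(-1, g)))
Mul(Add(4242, -2461), Add(Function('w')(12, -65), 2103)) = Mul(Add(4242, -2461), Add(Add(-13, Mul(-1, -65)), 2103)) = Mul(1781, Add(Add(-13, 65), 2103)) = Mul(1781, Add(52, 2103)) = Mul(1781, 2155) = 3838055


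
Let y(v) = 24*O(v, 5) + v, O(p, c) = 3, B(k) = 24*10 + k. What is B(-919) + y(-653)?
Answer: -1260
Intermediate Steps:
B(k) = 240 + k
y(v) = 72 + v (y(v) = 24*3 + v = 72 + v)
B(-919) + y(-653) = (240 - 919) + (72 - 653) = -679 - 581 = -1260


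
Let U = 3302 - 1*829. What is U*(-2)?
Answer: -4946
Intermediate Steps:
U = 2473 (U = 3302 - 829 = 2473)
U*(-2) = 2473*(-2) = -4946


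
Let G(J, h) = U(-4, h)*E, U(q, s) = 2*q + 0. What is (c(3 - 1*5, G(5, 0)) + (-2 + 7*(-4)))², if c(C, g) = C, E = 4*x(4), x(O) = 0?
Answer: 1024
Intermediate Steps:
U(q, s) = 2*q
E = 0 (E = 4*0 = 0)
G(J, h) = 0 (G(J, h) = (2*(-4))*0 = -8*0 = 0)
(c(3 - 1*5, G(5, 0)) + (-2 + 7*(-4)))² = ((3 - 1*5) + (-2 + 7*(-4)))² = ((3 - 5) + (-2 - 28))² = (-2 - 30)² = (-32)² = 1024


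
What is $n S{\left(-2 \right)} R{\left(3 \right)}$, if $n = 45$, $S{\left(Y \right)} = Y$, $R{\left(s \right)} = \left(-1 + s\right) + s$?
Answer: $-450$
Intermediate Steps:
$R{\left(s \right)} = -1 + 2 s$
$n S{\left(-2 \right)} R{\left(3 \right)} = 45 \left(-2\right) \left(-1 + 2 \cdot 3\right) = - 90 \left(-1 + 6\right) = \left(-90\right) 5 = -450$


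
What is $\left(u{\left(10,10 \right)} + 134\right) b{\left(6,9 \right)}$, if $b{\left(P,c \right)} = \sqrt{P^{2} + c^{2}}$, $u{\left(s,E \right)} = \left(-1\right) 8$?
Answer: $378 \sqrt{13} \approx 1362.9$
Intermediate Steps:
$u{\left(s,E \right)} = -8$
$\left(u{\left(10,10 \right)} + 134\right) b{\left(6,9 \right)} = \left(-8 + 134\right) \sqrt{6^{2} + 9^{2}} = 126 \sqrt{36 + 81} = 126 \sqrt{117} = 126 \cdot 3 \sqrt{13} = 378 \sqrt{13}$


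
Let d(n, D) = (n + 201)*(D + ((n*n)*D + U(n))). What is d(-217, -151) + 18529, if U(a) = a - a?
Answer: 113787969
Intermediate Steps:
U(a) = 0
d(n, D) = (201 + n)*(D + D*n²) (d(n, D) = (n + 201)*(D + ((n*n)*D + 0)) = (201 + n)*(D + (n²*D + 0)) = (201 + n)*(D + (D*n² + 0)) = (201 + n)*(D + D*n²))
d(-217, -151) + 18529 = -151*(201 - 217 + (-217)³ + 201*(-217)²) + 18529 = -151*(201 - 217 - 10218313 + 201*47089) + 18529 = -151*(201 - 217 - 10218313 + 9464889) + 18529 = -151*(-753440) + 18529 = 113769440 + 18529 = 113787969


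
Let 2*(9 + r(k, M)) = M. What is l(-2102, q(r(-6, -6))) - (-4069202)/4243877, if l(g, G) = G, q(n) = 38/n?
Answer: -56218451/25463262 ≈ -2.2078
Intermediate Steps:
r(k, M) = -9 + M/2
l(-2102, q(r(-6, -6))) - (-4069202)/4243877 = 38/(-9 + (½)*(-6)) - (-4069202)/4243877 = 38/(-9 - 3) - (-4069202)/4243877 = 38/(-12) - 1*(-4069202/4243877) = 38*(-1/12) + 4069202/4243877 = -19/6 + 4069202/4243877 = -56218451/25463262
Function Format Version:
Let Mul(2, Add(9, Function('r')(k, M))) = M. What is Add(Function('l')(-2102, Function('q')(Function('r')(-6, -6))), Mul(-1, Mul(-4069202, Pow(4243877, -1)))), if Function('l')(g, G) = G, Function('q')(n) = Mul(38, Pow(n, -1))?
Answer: Rational(-56218451, 25463262) ≈ -2.2078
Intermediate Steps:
Function('r')(k, M) = Add(-9, Mul(Rational(1, 2), M))
Add(Function('l')(-2102, Function('q')(Function('r')(-6, -6))), Mul(-1, Mul(-4069202, Pow(4243877, -1)))) = Add(Mul(38, Pow(Add(-9, Mul(Rational(1, 2), -6)), -1)), Mul(-1, Mul(-4069202, Pow(4243877, -1)))) = Add(Mul(38, Pow(Add(-9, -3), -1)), Mul(-1, Mul(-4069202, Rational(1, 4243877)))) = Add(Mul(38, Pow(-12, -1)), Mul(-1, Rational(-4069202, 4243877))) = Add(Mul(38, Rational(-1, 12)), Rational(4069202, 4243877)) = Add(Rational(-19, 6), Rational(4069202, 4243877)) = Rational(-56218451, 25463262)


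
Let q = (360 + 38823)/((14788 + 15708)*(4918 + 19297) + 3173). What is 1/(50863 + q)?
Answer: 738463813/37560484959802 ≈ 1.9661e-5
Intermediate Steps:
q = 39183/738463813 (q = 39183/(30496*24215 + 3173) = 39183/(738460640 + 3173) = 39183/738463813 ≈ 5.3060e-5)
1/(50863 + q) = 1/(50863 + 39183/738463813) = 1/(37560484959802/738463813) = 738463813/37560484959802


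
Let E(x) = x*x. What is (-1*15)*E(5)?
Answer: -375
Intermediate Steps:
E(x) = x²
(-1*15)*E(5) = -1*15*5² = -15*25 = -375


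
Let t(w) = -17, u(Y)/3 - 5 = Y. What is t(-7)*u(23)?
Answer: -1428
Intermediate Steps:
u(Y) = 15 + 3*Y
t(-7)*u(23) = -17*(15 + 3*23) = -17*(15 + 69) = -17*84 = -1428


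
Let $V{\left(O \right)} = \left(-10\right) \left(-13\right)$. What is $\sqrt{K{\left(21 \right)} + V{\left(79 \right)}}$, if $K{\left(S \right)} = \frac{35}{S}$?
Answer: $\frac{\sqrt{1185}}{3} \approx 11.475$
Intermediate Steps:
$V{\left(O \right)} = 130$
$\sqrt{K{\left(21 \right)} + V{\left(79 \right)}} = \sqrt{\frac{35}{21} + 130} = \sqrt{35 \cdot \frac{1}{21} + 130} = \sqrt{\frac{5}{3} + 130} = \sqrt{\frac{395}{3}} = \frac{\sqrt{1185}}{3}$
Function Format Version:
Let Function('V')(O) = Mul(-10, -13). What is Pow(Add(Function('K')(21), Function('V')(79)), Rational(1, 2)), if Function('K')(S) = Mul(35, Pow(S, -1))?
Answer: Mul(Rational(1, 3), Pow(1185, Rational(1, 2))) ≈ 11.475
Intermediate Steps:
Function('V')(O) = 130
Pow(Add(Function('K')(21), Function('V')(79)), Rational(1, 2)) = Pow(Add(Mul(35, Pow(21, -1)), 130), Rational(1, 2)) = Pow(Add(Mul(35, Rational(1, 21)), 130), Rational(1, 2)) = Pow(Add(Rational(5, 3), 130), Rational(1, 2)) = Pow(Rational(395, 3), Rational(1, 2)) = Mul(Rational(1, 3), Pow(1185, Rational(1, 2)))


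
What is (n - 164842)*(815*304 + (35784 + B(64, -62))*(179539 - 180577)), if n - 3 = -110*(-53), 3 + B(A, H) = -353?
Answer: 5808042874536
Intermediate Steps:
B(A, H) = -356 (B(A, H) = -3 - 353 = -356)
n = 5833 (n = 3 - 110*(-53) = 3 + 5830 = 5833)
(n - 164842)*(815*304 + (35784 + B(64, -62))*(179539 - 180577)) = (5833 - 164842)*(815*304 + (35784 - 356)*(179539 - 180577)) = -159009*(247760 + 35428*(-1038)) = -159009*(247760 - 36774264) = -159009*(-36526504) = 5808042874536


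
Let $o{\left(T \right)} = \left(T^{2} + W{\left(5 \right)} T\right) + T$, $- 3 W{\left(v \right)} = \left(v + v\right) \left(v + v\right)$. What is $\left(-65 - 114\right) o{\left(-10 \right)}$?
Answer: $- \frac{227330}{3} \approx -75777.0$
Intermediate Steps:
$W{\left(v \right)} = - \frac{4 v^{2}}{3}$ ($W{\left(v \right)} = - \frac{\left(v + v\right) \left(v + v\right)}{3} = - \frac{2 v 2 v}{3} = - \frac{4 v^{2}}{3}$)
$o{\left(T \right)} = T^{2} - \frac{97 T}{3}$ ($o{\left(T \right)} = \left(T^{2} + - \frac{4 \cdot 5^{2}}{3} T\right) + T = \left(T^{2} + \left(- \frac{4}{3}\right) 25 T\right) + T = \left(T^{2} - \frac{100 T}{3}\right) + T = T^{2} - \frac{97 T}{3}$)
$\left(-65 - 114\right) o{\left(-10 \right)} = \left(-65 - 114\right) \frac{1}{3} \left(-10\right) \left(-97 + 3 \left(-10\right)\right) = \left(-65 - 114\right) \frac{1}{3} \left(-10\right) \left(-97 - 30\right) = \left(-65 - 114\right) \frac{1}{3} \left(-10\right) \left(-127\right) = \left(-179\right) \frac{1270}{3} = - \frac{227330}{3}$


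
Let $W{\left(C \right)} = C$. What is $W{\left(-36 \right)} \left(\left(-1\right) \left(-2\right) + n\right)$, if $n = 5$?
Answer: $-252$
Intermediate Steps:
$W{\left(-36 \right)} \left(\left(-1\right) \left(-2\right) + n\right) = - 36 \left(\left(-1\right) \left(-2\right) + 5\right) = - 36 \left(2 + 5\right) = \left(-36\right) 7 = -252$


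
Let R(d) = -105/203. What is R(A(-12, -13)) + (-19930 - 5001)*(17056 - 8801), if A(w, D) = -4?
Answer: -5968356760/29 ≈ -2.0581e+8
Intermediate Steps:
R(d) = -15/29 (R(d) = -105*1/203 = -15/29)
R(A(-12, -13)) + (-19930 - 5001)*(17056 - 8801) = -15/29 + (-19930 - 5001)*(17056 - 8801) = -15/29 - 24931*8255 = -15/29 - 205805405 = -5968356760/29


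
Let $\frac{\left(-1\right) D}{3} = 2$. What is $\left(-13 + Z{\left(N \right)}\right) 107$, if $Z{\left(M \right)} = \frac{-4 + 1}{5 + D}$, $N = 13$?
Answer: $-1070$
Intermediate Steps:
$D = -6$ ($D = \left(-3\right) 2 = -6$)
$Z{\left(M \right)} = 3$ ($Z{\left(M \right)} = \frac{-4 + 1}{5 - 6} = - \frac{3}{-1} = \left(-3\right) \left(-1\right) = 3$)
$\left(-13 + Z{\left(N \right)}\right) 107 = \left(-13 + 3\right) 107 = \left(-10\right) 107 = -1070$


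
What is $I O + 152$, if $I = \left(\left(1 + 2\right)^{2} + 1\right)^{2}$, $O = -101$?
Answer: $-9948$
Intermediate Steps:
$I = 100$ ($I = \left(3^{2} + 1\right)^{2} = \left(9 + 1\right)^{2} = 10^{2} = 100$)
$I O + 152 = 100 \left(-101\right) + 152 = -10100 + 152 = -9948$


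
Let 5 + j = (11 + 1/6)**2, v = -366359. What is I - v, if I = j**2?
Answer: 493368745/1296 ≈ 3.8069e+5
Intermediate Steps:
j = 4309/36 (j = -5 + (11 + 1/6)**2 = -5 + (67/6)**2 = -5 + 4489/36 = 4309/36 ≈ 119.69)
I = 18567481/1296 (I = (4309/36)**2 = 18567481/1296 ≈ 14327.)
I - v = 18567481/1296 - 1*(-366359) = 18567481/1296 + 366359 = 493368745/1296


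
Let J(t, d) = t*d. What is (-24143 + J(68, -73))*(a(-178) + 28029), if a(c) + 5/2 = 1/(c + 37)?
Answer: -230046330397/282 ≈ -8.1577e+8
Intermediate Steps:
a(c) = -5/2 + 1/(37 + c) (a(c) = -5/2 + 1/(c + 37) = -5/2 + 1/(37 + c))
J(t, d) = d*t
(-24143 + J(68, -73))*(a(-178) + 28029) = (-24143 - 73*68)*((-183 - 5*(-178))/(2*(37 - 178)) + 28029) = (-24143 - 4964)*((½)*(-183 + 890)/(-141) + 28029) = -29107*((½)*(-1/141)*707 + 28029) = -29107*(-707/282 + 28029) = -29107*7903471/282 = -230046330397/282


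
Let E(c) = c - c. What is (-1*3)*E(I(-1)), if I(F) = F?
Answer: 0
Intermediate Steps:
E(c) = 0
(-1*3)*E(I(-1)) = -1*3*0 = -3*0 = 0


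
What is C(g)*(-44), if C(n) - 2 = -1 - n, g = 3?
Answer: 88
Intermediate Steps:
C(n) = 1 - n (C(n) = 2 + (-1 - n) = 1 - n)
C(g)*(-44) = (1 - 1*3)*(-44) = (1 - 3)*(-44) = -2*(-44) = 88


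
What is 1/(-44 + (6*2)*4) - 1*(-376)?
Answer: 1505/4 ≈ 376.25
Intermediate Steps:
1/(-44 + (6*2)*4) - 1*(-376) = 1/(-44 + 12*4) + 376 = 1/(-44 + 48) + 376 = 1/4 + 376 = 1505/4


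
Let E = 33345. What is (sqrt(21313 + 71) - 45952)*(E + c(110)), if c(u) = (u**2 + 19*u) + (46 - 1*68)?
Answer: -2183317376 + 855234*sqrt(66) ≈ -2.1764e+9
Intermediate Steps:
c(u) = -22 + u**2 + 19*u (c(u) = (u**2 + 19*u) + (46 - 68) = (u**2 + 19*u) - 22 = -22 + u**2 + 19*u)
(sqrt(21313 + 71) - 45952)*(E + c(110)) = (sqrt(21313 + 71) - 45952)*(33345 + (-22 + 110**2 + 19*110)) = (sqrt(21384) - 45952)*(33345 + (-22 + 12100 + 2090)) = (18*sqrt(66) - 45952)*(33345 + 14168) = (-45952 + 18*sqrt(66))*47513 = -2183317376 + 855234*sqrt(66)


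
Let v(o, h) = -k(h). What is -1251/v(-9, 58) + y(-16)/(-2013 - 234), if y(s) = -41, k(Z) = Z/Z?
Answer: 2811038/2247 ≈ 1251.0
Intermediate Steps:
k(Z) = 1
v(o, h) = -1 (v(o, h) = -1*1 = -1)
-1251/v(-9, 58) + y(-16)/(-2013 - 234) = -1251/(-1) - 41/(-2013 - 234) = -1251*(-1) - 41/(-2247) = 1251 - 41*(-1/2247) = 1251 + 41/2247 = 2811038/2247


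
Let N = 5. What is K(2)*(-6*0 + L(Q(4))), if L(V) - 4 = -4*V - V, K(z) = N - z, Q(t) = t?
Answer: -48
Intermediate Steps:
K(z) = 5 - z
L(V) = 4 - 5*V (L(V) = 4 + (-4*V - V) = 4 - 5*V)
K(2)*(-6*0 + L(Q(4))) = (5 - 1*2)*(-6*0 + (4 - 5*4)) = (5 - 2)*(0 + (4 - 20)) = 3*(0 - 16) = 3*(-16) = -48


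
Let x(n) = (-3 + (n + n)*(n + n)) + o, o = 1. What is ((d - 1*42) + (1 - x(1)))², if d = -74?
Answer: 13689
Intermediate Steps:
x(n) = -2 + 4*n² (x(n) = (-3 + (n + n)*(n + n)) + 1 = (-3 + (2*n)*(2*n)) + 1 = (-3 + 4*n²) + 1 = -2 + 4*n²)
((d - 1*42) + (1 - x(1)))² = ((-74 - 1*42) + (1 - (-2 + 4*1²)))² = ((-74 - 42) + (1 - (-2 + 4*1)))² = (-116 + (1 - (-2 + 4)))² = (-116 + (1 - 1*2))² = (-116 + (1 - 2))² = (-116 - 1)² = (-117)² = 13689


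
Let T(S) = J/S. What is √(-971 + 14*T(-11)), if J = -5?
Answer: 9*I*√1441/11 ≈ 31.059*I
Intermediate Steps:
T(S) = -5/S
√(-971 + 14*T(-11)) = √(-971 + 14*(-5/(-11))) = √(-971 + 14*(-5*(-1/11))) = √(-971 + 14*(5/11)) = √(-971 + 70/11) = √(-10611/11) = 9*I*√1441/11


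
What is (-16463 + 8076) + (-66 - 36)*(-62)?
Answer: -2063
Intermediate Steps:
(-16463 + 8076) + (-66 - 36)*(-62) = -8387 - 102*(-62) = -8387 + 6324 = -2063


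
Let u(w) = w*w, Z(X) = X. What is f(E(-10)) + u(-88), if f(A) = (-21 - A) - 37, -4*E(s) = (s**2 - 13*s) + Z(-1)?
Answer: 30973/4 ≈ 7743.3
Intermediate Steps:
E(s) = 1/4 - s**2/4 + 13*s/4 (E(s) = -((s**2 - 13*s) - 1)/4 = -(-1 + s**2 - 13*s)/4 = 1/4 - s**2/4 + 13*s/4)
f(A) = -58 - A
u(w) = w**2
f(E(-10)) + u(-88) = (-58 - (1/4 - 1/4*(-10)**2 + (13/4)*(-10))) + (-88)**2 = (-58 - (1/4 - 1/4*100 - 65/2)) + 7744 = (-58 - (1/4 - 25 - 65/2)) + 7744 = (-58 - 1*(-229/4)) + 7744 = (-58 + 229/4) + 7744 = -3/4 + 7744 = 30973/4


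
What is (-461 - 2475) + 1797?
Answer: -1139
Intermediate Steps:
(-461 - 2475) + 1797 = -2936 + 1797 = -1139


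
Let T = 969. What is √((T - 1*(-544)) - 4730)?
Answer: I*√3217 ≈ 56.719*I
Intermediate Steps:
√((T - 1*(-544)) - 4730) = √((969 - 1*(-544)) - 4730) = √((969 + 544) - 4730) = √(1513 - 4730) = √(-3217) = I*√3217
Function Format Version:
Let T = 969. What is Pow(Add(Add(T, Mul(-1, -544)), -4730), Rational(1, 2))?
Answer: Mul(I, Pow(3217, Rational(1, 2))) ≈ Mul(56.719, I)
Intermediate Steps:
Pow(Add(Add(T, Mul(-1, -544)), -4730), Rational(1, 2)) = Pow(Add(Add(969, Mul(-1, -544)), -4730), Rational(1, 2)) = Pow(Add(Add(969, 544), -4730), Rational(1, 2)) = Pow(Add(1513, -4730), Rational(1, 2)) = Pow(-3217, Rational(1, 2)) = Mul(I, Pow(3217, Rational(1, 2)))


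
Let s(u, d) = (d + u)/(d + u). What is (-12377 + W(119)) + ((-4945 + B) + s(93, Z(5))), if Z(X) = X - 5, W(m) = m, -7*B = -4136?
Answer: -116278/7 ≈ -16611.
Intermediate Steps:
B = 4136/7 (B = -⅐*(-4136) = 4136/7 ≈ 590.86)
Z(X) = -5 + X
s(u, d) = 1
(-12377 + W(119)) + ((-4945 + B) + s(93, Z(5))) = (-12377 + 119) + ((-4945 + 4136/7) + 1) = -12258 + (-30479/7 + 1) = -12258 - 30472/7 = -116278/7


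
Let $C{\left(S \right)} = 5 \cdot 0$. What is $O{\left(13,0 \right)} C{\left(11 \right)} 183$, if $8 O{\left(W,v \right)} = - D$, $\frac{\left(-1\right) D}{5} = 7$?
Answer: $0$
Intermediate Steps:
$D = -35$ ($D = \left(-5\right) 7 = -35$)
$O{\left(W,v \right)} = \frac{35}{8}$ ($O{\left(W,v \right)} = \frac{\left(-1\right) \left(-35\right)}{8} = \frac{1}{8} \cdot 35 = \frac{35}{8}$)
$C{\left(S \right)} = 0$
$O{\left(13,0 \right)} C{\left(11 \right)} 183 = \frac{35}{8} \cdot 0 \cdot 183 = 0 \cdot 183 = 0$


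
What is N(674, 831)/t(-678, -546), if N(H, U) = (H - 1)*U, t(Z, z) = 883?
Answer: 559263/883 ≈ 633.37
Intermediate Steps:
N(H, U) = U*(-1 + H) (N(H, U) = (-1 + H)*U = U*(-1 + H))
N(674, 831)/t(-678, -546) = (831*(-1 + 674))/883 = (831*673)*(1/883) = 559263*(1/883) = 559263/883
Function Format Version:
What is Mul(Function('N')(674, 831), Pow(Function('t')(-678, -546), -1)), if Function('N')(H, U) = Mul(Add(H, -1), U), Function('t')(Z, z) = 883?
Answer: Rational(559263, 883) ≈ 633.37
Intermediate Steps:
Function('N')(H, U) = Mul(U, Add(-1, H)) (Function('N')(H, U) = Mul(Add(-1, H), U) = Mul(U, Add(-1, H)))
Mul(Function('N')(674, 831), Pow(Function('t')(-678, -546), -1)) = Mul(Mul(831, Add(-1, 674)), Pow(883, -1)) = Mul(Mul(831, 673), Rational(1, 883)) = Mul(559263, Rational(1, 883)) = Rational(559263, 883)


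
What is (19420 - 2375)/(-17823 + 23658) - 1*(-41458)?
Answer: 48384895/1167 ≈ 41461.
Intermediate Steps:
(19420 - 2375)/(-17823 + 23658) - 1*(-41458) = 17045/5835 + 41458 = 17045*(1/5835) + 41458 = 3409/1167 + 41458 = 48384895/1167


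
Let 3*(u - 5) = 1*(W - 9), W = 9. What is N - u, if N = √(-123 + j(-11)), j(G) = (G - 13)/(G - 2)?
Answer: -5 + 15*I*√91/13 ≈ -5.0 + 11.007*I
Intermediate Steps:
j(G) = (-13 + G)/(-2 + G)
N = 15*I*√91/13 (N = √(-123 + (-13 - 11)/(-2 - 11)) = √(-123 - 24/(-13)) = √(-123 - 1/13*(-24)) = √(-123 + 24/13) = √(-1575/13) = 15*I*√91/13 ≈ 11.007*I)
u = 5 (u = 5 + (1*(9 - 9))/3 = 5 + (1*0)/3 = 5 + (⅓)*0 = 5 + 0 = 5)
N - u = 15*I*√91/13 - 1*5 = 15*I*√91/13 - 5 = -5 + 15*I*√91/13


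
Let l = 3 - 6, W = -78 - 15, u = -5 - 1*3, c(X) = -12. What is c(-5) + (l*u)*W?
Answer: -2244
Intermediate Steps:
u = -8 (u = -5 - 3 = -8)
W = -93
l = -3
c(-5) + (l*u)*W = -12 - 3*(-8)*(-93) = -12 + 24*(-93) = -12 - 2232 = -2244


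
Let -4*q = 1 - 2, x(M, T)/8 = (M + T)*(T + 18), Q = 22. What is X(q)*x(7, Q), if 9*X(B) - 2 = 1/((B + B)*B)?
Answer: 92800/9 ≈ 10311.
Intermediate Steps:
x(M, T) = 8*(18 + T)*(M + T) (x(M, T) = 8*((M + T)*(T + 18)) = 8*((M + T)*(18 + T)) = 8*((18 + T)*(M + T)) = 8*(18 + T)*(M + T))
q = ¼ (q = -(1 - 2)/4 = -¼*(-1) = ¼ ≈ 0.25000)
X(B) = 2/9 + 1/(18*B²) (X(B) = 2/9 + (1/((B + B)*B))/9 = 2/9 + (1/(((2*B))*B))/9 = 2/9 + ((1/(2*B))/B)/9 = 2/9 + (1/(2*B²))/9 = 2/9 + 1/(18*B²))
X(q)*x(7, Q) = (2/9 + 1/(18*4⁻²))*(8*22² + 144*7 + 144*22 + 8*7*22) = (2/9 + (1/18)*16)*(8*484 + 1008 + 3168 + 1232) = (2/9 + 8/9)*(3872 + 1008 + 3168 + 1232) = (10/9)*9280 = 92800/9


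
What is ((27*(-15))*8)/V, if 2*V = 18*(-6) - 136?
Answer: 1620/61 ≈ 26.557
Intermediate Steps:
V = -122 (V = (18*(-6) - 136)/2 = (-108 - 136)/2 = (1/2)*(-244) = -122)
((27*(-15))*8)/V = ((27*(-15))*8)/(-122) = -405*8*(-1/122) = -3240*(-1/122) = 1620/61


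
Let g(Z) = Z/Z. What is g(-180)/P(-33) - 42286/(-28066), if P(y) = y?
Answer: 683686/463089 ≈ 1.4764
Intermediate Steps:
g(Z) = 1
g(-180)/P(-33) - 42286/(-28066) = 1/(-33) - 42286/(-28066) = 1*(-1/33) - 42286*(-1/28066) = -1/33 + 21143/14033 = 683686/463089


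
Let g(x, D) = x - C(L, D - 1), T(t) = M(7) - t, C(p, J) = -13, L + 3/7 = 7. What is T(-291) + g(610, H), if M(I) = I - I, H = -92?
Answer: 914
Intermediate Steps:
L = 46/7 (L = -3/7 + 7 = 46/7 ≈ 6.5714)
M(I) = 0
T(t) = -t (T(t) = 0 - t = -t)
g(x, D) = 13 + x (g(x, D) = x - 1*(-13) = x + 13 = 13 + x)
T(-291) + g(610, H) = -1*(-291) + (13 + 610) = 291 + 623 = 914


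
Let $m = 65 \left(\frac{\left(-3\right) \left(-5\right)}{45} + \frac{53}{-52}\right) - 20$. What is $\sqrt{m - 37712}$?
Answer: $\frac{i \sqrt{1359957}}{6} \approx 194.36 i$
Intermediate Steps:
$m = - \frac{775}{12}$ ($m = 65 \left(15 \cdot \frac{1}{45} + 53 \left(- \frac{1}{52}\right)\right) - 20 = 65 \left(\frac{1}{3} - \frac{53}{52}\right) - 20 = 65 \left(- \frac{107}{156}\right) - 20 = - \frac{535}{12} - 20 = - \frac{775}{12} \approx -64.583$)
$\sqrt{m - 37712} = \sqrt{- \frac{775}{12} - 37712} = \sqrt{- \frac{453319}{12}} = \frac{i \sqrt{1359957}}{6}$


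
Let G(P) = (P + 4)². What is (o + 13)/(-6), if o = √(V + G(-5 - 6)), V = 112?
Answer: -13/6 - √161/6 ≈ -4.2814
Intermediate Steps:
G(P) = (4 + P)²
o = √161 (o = √(112 + (4 + (-5 - 6))²) = √(112 + (4 - 11)²) = √(112 + (-7)²) = √(112 + 49) = √161 ≈ 12.689)
(o + 13)/(-6) = (√161 + 13)/(-6) = -(13 + √161)/6 = -13/6 - √161/6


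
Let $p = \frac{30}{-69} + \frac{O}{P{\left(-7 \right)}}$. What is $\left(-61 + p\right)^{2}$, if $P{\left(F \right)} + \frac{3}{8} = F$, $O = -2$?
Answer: $\frac{6888834001}{1841449} \approx 3741.0$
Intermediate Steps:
$P{\left(F \right)} = - \frac{3}{8} + F$
$p = - \frac{222}{1357}$ ($p = \frac{30}{-69} - \frac{2}{- \frac{3}{8} - 7} = 30 \left(- \frac{1}{69}\right) - \frac{2}{- \frac{59}{8}} = - \frac{10}{23} - - \frac{16}{59} = - \frac{10}{23} + \frac{16}{59} = - \frac{222}{1357} \approx -0.1636$)
$\left(-61 + p\right)^{2} = \left(-61 - \frac{222}{1357}\right)^{2} = \left(- \frac{82999}{1357}\right)^{2} = \frac{6888834001}{1841449}$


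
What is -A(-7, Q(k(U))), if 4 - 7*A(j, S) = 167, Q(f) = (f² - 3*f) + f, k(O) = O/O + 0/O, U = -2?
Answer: 163/7 ≈ 23.286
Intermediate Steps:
k(O) = 1 (k(O) = 1 + 0 = 1)
Q(f) = f² - 2*f
A(j, S) = -163/7 (A(j, S) = 4/7 - ⅐*167 = 4/7 - 167/7 = -163/7)
-A(-7, Q(k(U))) = -1*(-163/7) = 163/7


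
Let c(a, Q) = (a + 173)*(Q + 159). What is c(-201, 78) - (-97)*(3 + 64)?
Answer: -137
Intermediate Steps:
c(a, Q) = (159 + Q)*(173 + a) (c(a, Q) = (173 + a)*(159 + Q) = (159 + Q)*(173 + a))
c(-201, 78) - (-97)*(3 + 64) = (27507 + 159*(-201) + 173*78 + 78*(-201)) - (-97)*(3 + 64) = (27507 - 31959 + 13494 - 15678) - (-97)*67 = -6636 - 1*(-6499) = -6636 + 6499 = -137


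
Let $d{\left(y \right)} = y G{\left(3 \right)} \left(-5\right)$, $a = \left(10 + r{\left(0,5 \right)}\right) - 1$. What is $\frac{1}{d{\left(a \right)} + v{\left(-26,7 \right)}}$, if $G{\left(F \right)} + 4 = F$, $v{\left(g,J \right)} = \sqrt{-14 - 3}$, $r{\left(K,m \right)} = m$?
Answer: $- \frac{i}{\sqrt{17} - 70 i} \approx 0.014236 - 0.00083854 i$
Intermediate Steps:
$v{\left(g,J \right)} = i \sqrt{17}$ ($v{\left(g,J \right)} = \sqrt{-17} = i \sqrt{17}$)
$a = 14$ ($a = \left(10 + 5\right) - 1 = 15 - 1 = 14$)
$G{\left(F \right)} = -4 + F$
$d{\left(y \right)} = 5 y$ ($d{\left(y \right)} = y \left(-4 + 3\right) \left(-5\right) = y \left(-1\right) \left(-5\right) = - y \left(-5\right) = 5 y$)
$\frac{1}{d{\left(a \right)} + v{\left(-26,7 \right)}} = \frac{1}{5 \cdot 14 + i \sqrt{17}} = \frac{1}{70 + i \sqrt{17}}$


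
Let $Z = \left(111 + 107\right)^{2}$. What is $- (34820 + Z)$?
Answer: $-82344$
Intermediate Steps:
$Z = 47524$ ($Z = 218^{2} = 47524$)
$- (34820 + Z) = - (34820 + 47524) = \left(-1\right) 82344 = -82344$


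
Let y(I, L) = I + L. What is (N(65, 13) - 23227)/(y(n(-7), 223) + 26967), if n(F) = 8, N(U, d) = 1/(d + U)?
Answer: -1811705/2121444 ≈ -0.85400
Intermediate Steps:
N(U, d) = 1/(U + d)
(N(65, 13) - 23227)/(y(n(-7), 223) + 26967) = (1/(65 + 13) - 23227)/((8 + 223) + 26967) = (1/78 - 23227)/(231 + 26967) = (1/78 - 23227)/27198 = -1811705/78*1/27198 = -1811705/2121444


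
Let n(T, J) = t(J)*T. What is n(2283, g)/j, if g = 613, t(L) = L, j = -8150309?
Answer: -1399479/8150309 ≈ -0.17171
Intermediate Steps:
n(T, J) = J*T
n(2283, g)/j = (613*2283)/(-8150309) = 1399479*(-1/8150309) = -1399479/8150309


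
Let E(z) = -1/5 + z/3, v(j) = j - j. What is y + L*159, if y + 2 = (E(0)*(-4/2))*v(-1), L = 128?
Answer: 20350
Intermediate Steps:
v(j) = 0
E(z) = -⅕ + z/3 (E(z) = -1*⅕ + z*(⅓) = -⅕ + z/3)
y = -2 (y = -2 + ((-⅕ + (⅓)*0)*(-4/2))*0 = -2 + ((-⅕ + 0)*(-4*½))*0 = -2 - ⅕*(-2)*0 = -2 + (⅖)*0 = -2 + 0 = -2)
y + L*159 = -2 + 128*159 = -2 + 20352 = 20350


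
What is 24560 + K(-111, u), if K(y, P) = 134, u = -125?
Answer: 24694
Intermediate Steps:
24560 + K(-111, u) = 24560 + 134 = 24694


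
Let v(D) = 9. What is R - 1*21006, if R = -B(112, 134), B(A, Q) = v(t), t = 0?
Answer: -21015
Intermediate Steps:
B(A, Q) = 9
R = -9 (R = -1*9 = -9)
R - 1*21006 = -9 - 1*21006 = -9 - 21006 = -21015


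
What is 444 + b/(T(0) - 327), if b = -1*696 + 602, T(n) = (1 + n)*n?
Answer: 145282/327 ≈ 444.29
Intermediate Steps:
T(n) = n*(1 + n)
b = -94 (b = -696 + 602 = -94)
444 + b/(T(0) - 327) = 444 - 94/(0*(1 + 0) - 327) = 444 - 94/(0*1 - 327) = 444 - 94/(0 - 327) = 444 - 94/(-327) = 444 - 1/327*(-94) = 444 + 94/327 = 145282/327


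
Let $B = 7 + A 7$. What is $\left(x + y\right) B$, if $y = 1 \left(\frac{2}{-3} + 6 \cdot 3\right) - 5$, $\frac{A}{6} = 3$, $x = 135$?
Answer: $\frac{58786}{3} \approx 19595.0$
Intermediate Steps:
$A = 18$ ($A = 6 \cdot 3 = 18$)
$y = \frac{37}{3}$ ($y = 1 \left(2 \left(- \frac{1}{3}\right) + 18\right) - 5 = 1 \left(- \frac{2}{3} + 18\right) - 5 = 1 \cdot \frac{52}{3} - 5 = \frac{52}{3} - 5 = \frac{37}{3} \approx 12.333$)
$B = 133$ ($B = 7 + 18 \cdot 7 = 7 + 126 = 133$)
$\left(x + y\right) B = \left(135 + \frac{37}{3}\right) 133 = \frac{442}{3} \cdot 133 = \frac{58786}{3}$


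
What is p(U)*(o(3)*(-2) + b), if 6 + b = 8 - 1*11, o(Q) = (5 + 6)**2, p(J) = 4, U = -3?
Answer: -1004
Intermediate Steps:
o(Q) = 121 (o(Q) = 11**2 = 121)
b = -9 (b = -6 + (8 - 1*11) = -6 + (8 - 11) = -6 - 3 = -9)
p(U)*(o(3)*(-2) + b) = 4*(121*(-2) - 9) = 4*(-242 - 9) = 4*(-251) = -1004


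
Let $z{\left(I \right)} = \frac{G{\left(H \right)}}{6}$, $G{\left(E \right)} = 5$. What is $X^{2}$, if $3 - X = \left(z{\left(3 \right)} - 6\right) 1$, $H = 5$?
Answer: $\frac{2401}{36} \approx 66.694$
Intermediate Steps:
$z{\left(I \right)} = \frac{5}{6}$
$X = \frac{49}{6}$ ($X = 3 - \left(\frac{5}{6} - 6\right) 1 = 3 - \left(- \frac{31}{6}\right) 1 = 3 - - \frac{31}{6} = 3 + \frac{31}{6} = \frac{49}{6} \approx 8.1667$)
$X^{2} = \left(\frac{49}{6}\right)^{2} = \frac{2401}{36}$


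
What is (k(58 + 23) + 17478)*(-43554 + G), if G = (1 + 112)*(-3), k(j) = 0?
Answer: -767161854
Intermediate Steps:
G = -339 (G = 113*(-3) = -339)
(k(58 + 23) + 17478)*(-43554 + G) = (0 + 17478)*(-43554 - 339) = 17478*(-43893) = -767161854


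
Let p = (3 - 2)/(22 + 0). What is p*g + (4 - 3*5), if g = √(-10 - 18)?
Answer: -11 + I*√7/11 ≈ -11.0 + 0.24052*I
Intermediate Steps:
p = 1/22 ≈ 0.045455
g = 2*I*√7 (g = √(-28) = 2*I*√7 ≈ 5.2915*I)
p*g + (4 - 3*5) = (2*I*√7)/22 + (4 - 3*5) = I*√7/11 + (4 - 15) = I*√7/11 - 11 = -11 + I*√7/11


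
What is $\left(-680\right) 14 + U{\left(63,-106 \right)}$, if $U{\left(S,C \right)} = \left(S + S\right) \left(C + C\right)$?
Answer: $-36232$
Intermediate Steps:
$U{\left(S,C \right)} = 4 C S$ ($U{\left(S,C \right)} = 2 S 2 C = 4 C S$)
$\left(-680\right) 14 + U{\left(63,-106 \right)} = \left(-680\right) 14 + 4 \left(-106\right) 63 = -9520 - 26712 = -36232$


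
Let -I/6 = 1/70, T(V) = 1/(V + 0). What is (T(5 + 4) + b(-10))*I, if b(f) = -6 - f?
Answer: -37/105 ≈ -0.35238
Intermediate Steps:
T(V) = 1/V
I = -3/35 (I = -6/70 = -6*1/70 = -3/35 ≈ -0.085714)
(T(5 + 4) + b(-10))*I = (1/(5 + 4) + (-6 - 1*(-10)))*(-3/35) = (1/9 + (-6 + 10))*(-3/35) = (1/9 + 4)*(-3/35) = (37/9)*(-3/35) = -37/105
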